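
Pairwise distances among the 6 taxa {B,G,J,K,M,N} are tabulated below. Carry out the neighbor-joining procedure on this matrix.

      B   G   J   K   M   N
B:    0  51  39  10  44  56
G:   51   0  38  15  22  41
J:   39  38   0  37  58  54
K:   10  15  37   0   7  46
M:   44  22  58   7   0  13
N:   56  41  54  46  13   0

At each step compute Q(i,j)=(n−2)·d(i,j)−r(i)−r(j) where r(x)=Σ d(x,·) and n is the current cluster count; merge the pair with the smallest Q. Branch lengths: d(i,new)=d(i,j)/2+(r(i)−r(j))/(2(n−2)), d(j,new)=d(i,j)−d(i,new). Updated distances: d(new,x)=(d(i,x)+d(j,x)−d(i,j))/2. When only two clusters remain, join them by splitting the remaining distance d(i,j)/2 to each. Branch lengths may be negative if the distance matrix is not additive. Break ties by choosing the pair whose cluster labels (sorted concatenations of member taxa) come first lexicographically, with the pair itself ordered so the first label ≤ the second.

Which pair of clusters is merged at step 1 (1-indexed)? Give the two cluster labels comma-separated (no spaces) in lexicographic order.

iteration 1: select M,N (d=13, Q=-302); attach at lengths (-7/4, 59/4); label the merged cluster MN
  updated: d(B,MN)=87/2, d(G,MN)=25, d(J,MN)=99/2, d(K,MN)=20
iteration 2: select B,K (d=10, Q=-391/2); attach at lengths (61/4, -21/4); label the merged cluster BK
  updated: d(BK,G)=28, d(BK,J)=33, d(BK,MN)=107/4
iteration 3: select BK,J (d=33, Q=-569/4); attach at lengths (133/16, 395/16); label the merged cluster BJK
  updated: d(BJK,G)=33/2, d(BJK,MN)=173/8
iteration 4: select BJK,G (d=33/2, Q=-505/8); attach at lengths (105/16, 159/16); label the merged cluster BGJK
  updated: d(BGJK,MN)=241/16
iteration 5: select BGJK,MN (d=241/16); attach at lengths (241/32, 241/32); label the merged cluster BGJKMN
final tree: ((((B:61/4,K:-21/4):133/16,J:395/16):105/16,G:159/16):241/32,(M:-7/4,N:59/4):241/32)
total length: 1401/16

M,N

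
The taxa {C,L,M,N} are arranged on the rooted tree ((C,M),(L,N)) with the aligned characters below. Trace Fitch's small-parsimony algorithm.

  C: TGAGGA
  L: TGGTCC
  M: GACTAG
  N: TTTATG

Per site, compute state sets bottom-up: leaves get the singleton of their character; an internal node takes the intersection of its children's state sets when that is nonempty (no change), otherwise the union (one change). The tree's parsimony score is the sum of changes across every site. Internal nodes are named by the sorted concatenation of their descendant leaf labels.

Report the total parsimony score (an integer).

13

site 0, node CM: C={T} ∪ M={G} → {G,T} (+1)
site 0, node LN: L={T} ∩ N={T} → {T} (+0)
site 0, node CLMN: CM={G,T} ∩ LN={T} → {T} (+0)
site 1, node CM: C={G} ∪ M={A} → {A,G} (+1)
site 1, node LN: L={G} ∪ N={T} → {G,T} (+1)
site 1, node CLMN: CM={A,G} ∩ LN={G,T} → {G} (+0)
site 2, node CM: C={A} ∪ M={C} → {A,C} (+1)
site 2, node LN: L={G} ∪ N={T} → {G,T} (+1)
site 2, node CLMN: CM={A,C} ∪ LN={G,T} → {A,C,G,T} (+1)
site 3, node CM: C={G} ∪ M={T} → {G,T} (+1)
site 3, node LN: L={T} ∪ N={A} → {A,T} (+1)
site 3, node CLMN: CM={G,T} ∩ LN={A,T} → {T} (+0)
site 4, node CM: C={G} ∪ M={A} → {A,G} (+1)
site 4, node LN: L={C} ∪ N={T} → {C,T} (+1)
site 4, node CLMN: CM={A,G} ∪ LN={C,T} → {A,C,G,T} (+1)
site 5, node CM: C={A} ∪ M={G} → {A,G} (+1)
site 5, node LN: L={C} ∪ N={G} → {C,G} (+1)
site 5, node CLMN: CM={A,G} ∩ LN={C,G} → {G} (+0)
per-site changes: [1, 2, 3, 2, 3, 2]; total = 13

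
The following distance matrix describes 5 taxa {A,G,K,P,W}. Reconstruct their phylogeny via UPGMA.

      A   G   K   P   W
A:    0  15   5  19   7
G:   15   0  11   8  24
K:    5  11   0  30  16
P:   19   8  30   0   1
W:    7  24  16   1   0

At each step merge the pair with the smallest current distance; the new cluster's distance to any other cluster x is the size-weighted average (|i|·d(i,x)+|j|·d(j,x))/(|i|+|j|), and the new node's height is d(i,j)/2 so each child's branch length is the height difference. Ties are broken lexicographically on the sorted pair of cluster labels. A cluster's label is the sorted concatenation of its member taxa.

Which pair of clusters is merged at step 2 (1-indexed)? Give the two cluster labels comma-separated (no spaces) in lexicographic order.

1. join P+W (d=1) ⇒ PW; edges |P|=1/2, |W|=1/2
  updated: d(A,PW)=13, d(G,PW)=16, d(K,PW)=23
2. join A+K (d=5) ⇒ AK; edges |A|=5/2, |K|=5/2
  updated: d(AK,G)=13, d(AK,PW)=18
3. join AK+G (d=13) ⇒ AGK; edges |AK|=4, |G|=13/2
  updated: d(AGK,PW)=52/3
4. join AGK+PW (d=52/3) ⇒ AGKPW; edges |AGK|=13/6, |PW|=49/6
final tree: (((A:5/2,K:5/2):4,G:13/2):13/6,(P:1/2,W:1/2):49/6)
total length: 161/6

A,K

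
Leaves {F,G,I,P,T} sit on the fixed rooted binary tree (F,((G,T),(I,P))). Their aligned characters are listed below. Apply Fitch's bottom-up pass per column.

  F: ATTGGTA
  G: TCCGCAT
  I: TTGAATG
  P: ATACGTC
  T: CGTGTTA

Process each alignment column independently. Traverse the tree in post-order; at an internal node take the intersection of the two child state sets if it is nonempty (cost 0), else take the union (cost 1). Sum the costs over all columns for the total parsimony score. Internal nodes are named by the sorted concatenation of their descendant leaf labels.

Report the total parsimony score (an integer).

[col 0] GT: children G:{T}, T:{C} ∪→ {C,T}; cost 1
[col 0] IP: children I:{T}, P:{A} ∪→ {A,T}; cost 1
[col 0] GIPT: children GT:{C,T}, IP:{A,T} ∩→ {T}; cost 0
[col 0] FGIPT: children F:{A}, GIPT:{T} ∪→ {A,T}; cost 1
[col 1] GT: children G:{C}, T:{G} ∪→ {C,G}; cost 1
[col 1] IP: children I:{T}, P:{T} ∩→ {T}; cost 0
[col 1] GIPT: children GT:{C,G}, IP:{T} ∪→ {C,G,T}; cost 1
[col 1] FGIPT: children F:{T}, GIPT:{C,G,T} ∩→ {T}; cost 0
[col 2] GT: children G:{C}, T:{T} ∪→ {C,T}; cost 1
[col 2] IP: children I:{G}, P:{A} ∪→ {A,G}; cost 1
[col 2] GIPT: children GT:{C,T}, IP:{A,G} ∪→ {A,C,G,T}; cost 1
[col 2] FGIPT: children F:{T}, GIPT:{A,C,G,T} ∩→ {T}; cost 0
[col 3] GT: children G:{G}, T:{G} ∩→ {G}; cost 0
[col 3] IP: children I:{A}, P:{C} ∪→ {A,C}; cost 1
[col 3] GIPT: children GT:{G}, IP:{A,C} ∪→ {A,C,G}; cost 1
[col 3] FGIPT: children F:{G}, GIPT:{A,C,G} ∩→ {G}; cost 0
[col 4] GT: children G:{C}, T:{T} ∪→ {C,T}; cost 1
[col 4] IP: children I:{A}, P:{G} ∪→ {A,G}; cost 1
[col 4] GIPT: children GT:{C,T}, IP:{A,G} ∪→ {A,C,G,T}; cost 1
[col 4] FGIPT: children F:{G}, GIPT:{A,C,G,T} ∩→ {G}; cost 0
[col 5] GT: children G:{A}, T:{T} ∪→ {A,T}; cost 1
[col 5] IP: children I:{T}, P:{T} ∩→ {T}; cost 0
[col 5] GIPT: children GT:{A,T}, IP:{T} ∩→ {T}; cost 0
[col 5] FGIPT: children F:{T}, GIPT:{T} ∩→ {T}; cost 0
[col 6] GT: children G:{T}, T:{A} ∪→ {A,T}; cost 1
[col 6] IP: children I:{G}, P:{C} ∪→ {C,G}; cost 1
[col 6] GIPT: children GT:{A,T}, IP:{C,G} ∪→ {A,C,G,T}; cost 1
[col 6] FGIPT: children F:{A}, GIPT:{A,C,G,T} ∩→ {A}; cost 0
per-site changes: [3, 2, 3, 2, 3, 1, 3]; total = 17

17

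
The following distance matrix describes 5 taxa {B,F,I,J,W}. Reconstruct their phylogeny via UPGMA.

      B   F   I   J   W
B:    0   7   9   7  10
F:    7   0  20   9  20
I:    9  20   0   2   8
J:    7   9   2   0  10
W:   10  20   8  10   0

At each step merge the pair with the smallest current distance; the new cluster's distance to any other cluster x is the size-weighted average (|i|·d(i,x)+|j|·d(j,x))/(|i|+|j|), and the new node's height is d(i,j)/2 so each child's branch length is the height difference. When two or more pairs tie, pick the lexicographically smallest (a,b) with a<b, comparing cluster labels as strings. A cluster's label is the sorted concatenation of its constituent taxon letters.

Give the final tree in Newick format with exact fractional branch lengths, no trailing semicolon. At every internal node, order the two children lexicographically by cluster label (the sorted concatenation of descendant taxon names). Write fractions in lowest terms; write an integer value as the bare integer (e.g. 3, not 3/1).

((B:7/2,F:7/2):11/4,((I:1,J:1):7/2,W:9/2):7/4)

iteration 1: select I,J (d=2); attach at lengths (1, 1); label the merged cluster IJ
  updated: d(B,IJ)=8, d(F,IJ)=29/2, d(IJ,W)=9
iteration 2: select B,F (d=7); attach at lengths (7/2, 7/2); label the merged cluster BF
  updated: d(BF,IJ)=45/4, d(BF,W)=15
iteration 3: select IJ,W (d=9); attach at lengths (7/2, 9/2); label the merged cluster IJW
  updated: d(BF,IJW)=25/2
iteration 4: select BF,IJW (d=25/2); attach at lengths (11/4, 7/4); label the merged cluster BFIJW
final tree: ((B:7/2,F:7/2):11/4,((I:1,J:1):7/2,W:9/2):7/4)
total length: 43/2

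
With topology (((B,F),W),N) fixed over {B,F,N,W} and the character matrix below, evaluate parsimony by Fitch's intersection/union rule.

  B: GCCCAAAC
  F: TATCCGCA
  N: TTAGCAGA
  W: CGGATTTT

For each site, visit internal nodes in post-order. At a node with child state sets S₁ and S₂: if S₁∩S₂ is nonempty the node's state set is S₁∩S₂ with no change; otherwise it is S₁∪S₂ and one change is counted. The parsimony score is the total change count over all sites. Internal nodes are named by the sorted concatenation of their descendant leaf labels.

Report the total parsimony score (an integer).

19

site 0, node BF: B={G} ∪ F={T} → {G,T} (+1)
site 0, node BFW: BF={G,T} ∪ W={C} → {C,G,T} (+1)
site 0, node BFNW: BFW={C,G,T} ∩ N={T} → {T} (+0)
site 1, node BF: B={C} ∪ F={A} → {A,C} (+1)
site 1, node BFW: BF={A,C} ∪ W={G} → {A,C,G} (+1)
site 1, node BFNW: BFW={A,C,G} ∪ N={T} → {A,C,G,T} (+1)
site 2, node BF: B={C} ∪ F={T} → {C,T} (+1)
site 2, node BFW: BF={C,T} ∪ W={G} → {C,G,T} (+1)
site 2, node BFNW: BFW={C,G,T} ∪ N={A} → {A,C,G,T} (+1)
site 3, node BF: B={C} ∩ F={C} → {C} (+0)
site 3, node BFW: BF={C} ∪ W={A} → {A,C} (+1)
site 3, node BFNW: BFW={A,C} ∪ N={G} → {A,C,G} (+1)
site 4, node BF: B={A} ∪ F={C} → {A,C} (+1)
site 4, node BFW: BF={A,C} ∪ W={T} → {A,C,T} (+1)
site 4, node BFNW: BFW={A,C,T} ∩ N={C} → {C} (+0)
site 5, node BF: B={A} ∪ F={G} → {A,G} (+1)
site 5, node BFW: BF={A,G} ∪ W={T} → {A,G,T} (+1)
site 5, node BFNW: BFW={A,G,T} ∩ N={A} → {A} (+0)
site 6, node BF: B={A} ∪ F={C} → {A,C} (+1)
site 6, node BFW: BF={A,C} ∪ W={T} → {A,C,T} (+1)
site 6, node BFNW: BFW={A,C,T} ∪ N={G} → {A,C,G,T} (+1)
site 7, node BF: B={C} ∪ F={A} → {A,C} (+1)
site 7, node BFW: BF={A,C} ∪ W={T} → {A,C,T} (+1)
site 7, node BFNW: BFW={A,C,T} ∩ N={A} → {A} (+0)
per-site changes: [2, 3, 3, 2, 2, 2, 3, 2]; total = 19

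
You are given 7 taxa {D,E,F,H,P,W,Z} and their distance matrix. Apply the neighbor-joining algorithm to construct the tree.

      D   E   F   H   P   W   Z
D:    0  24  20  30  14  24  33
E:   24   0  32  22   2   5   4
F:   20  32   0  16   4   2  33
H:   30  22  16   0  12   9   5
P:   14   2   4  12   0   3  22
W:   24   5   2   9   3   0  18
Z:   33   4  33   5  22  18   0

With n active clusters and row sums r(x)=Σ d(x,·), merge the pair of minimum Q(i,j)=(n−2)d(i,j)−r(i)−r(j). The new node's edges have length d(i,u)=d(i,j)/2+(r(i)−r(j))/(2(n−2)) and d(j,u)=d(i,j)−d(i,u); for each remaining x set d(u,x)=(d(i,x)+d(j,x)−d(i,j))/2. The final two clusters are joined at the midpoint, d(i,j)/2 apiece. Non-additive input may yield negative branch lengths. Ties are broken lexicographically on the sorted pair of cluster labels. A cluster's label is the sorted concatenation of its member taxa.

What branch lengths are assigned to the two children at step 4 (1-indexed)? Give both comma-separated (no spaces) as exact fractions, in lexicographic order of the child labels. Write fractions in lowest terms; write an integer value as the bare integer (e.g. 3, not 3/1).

505/32,-57/32

iteration 1: select E,Z (d=4, Q=-184); attach at lengths (-3/5, 23/5); label the merged cluster EZ
  updated: d(D,EZ)=53/2, d(EZ,F)=61/2, d(EZ,H)=23/2, d(EZ,P)=10, d(EZ,W)=19/2
iteration 2: select EZ,H (d=23/2, Q=-241/2); attach at lengths (111/16, 73/16); label the merged cluster EHZ
  updated: d(D,EHZ)=45/2, d(EHZ,F)=35/2, d(EHZ,P)=21/4, d(EHZ,W)=7/2
iteration 3: select EHZ,W (d=7/2, Q=-283/4); attach at lengths (107/24, -23/24); label the merged cluster EHWZ
  updated: d(D,EHWZ)=43/2, d(EHWZ,F)=8, d(EHWZ,P)=19/8
iteration 4: select D,P (d=14, Q=-383/8); attach at lengths (505/32, -57/32); label the merged cluster DP
  updated: d(DP,EHWZ)=79/16, d(DP,F)=5
iteration 5: select DP,EHWZ (d=79/16, Q=-287/16); attach at lengths (31/32, 127/32); label the merged cluster DEHPWZ
  updated: d(DEHPWZ,F)=129/32
iteration 6: select DEHPWZ,F (d=129/32); attach at lengths (129/64, 129/64); label the merged cluster DEFHPWZ
final tree: (((D:505/32,P:-57/32):31/32,(((E:-3/5,Z:23/5):111/16,H:73/16):107/24,W:-23/24):127/32):129/64,F:129/64)
total length: 1343/32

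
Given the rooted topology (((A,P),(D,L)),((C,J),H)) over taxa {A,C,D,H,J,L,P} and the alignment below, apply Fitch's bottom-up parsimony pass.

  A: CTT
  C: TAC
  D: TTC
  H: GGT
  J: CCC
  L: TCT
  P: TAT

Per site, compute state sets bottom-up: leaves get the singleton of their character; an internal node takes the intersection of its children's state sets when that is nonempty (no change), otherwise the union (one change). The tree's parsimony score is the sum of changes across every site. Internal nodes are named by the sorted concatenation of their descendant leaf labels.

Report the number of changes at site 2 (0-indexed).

AP@0: {C} ∪ {T} = {C,T} (union, +1)
DL@0: {T} ∩ {T} = {T} (intersection, +0)
ADLP@0: {C,T} ∩ {T} = {T} (intersection, +0)
CJ@0: {T} ∪ {C} = {C,T} (union, +1)
CHJ@0: {C,T} ∪ {G} = {C,G,T} (union, +1)
ACDHJLP@0: {T} ∩ {C,G,T} = {T} (intersection, +0)
AP@1: {T} ∪ {A} = {A,T} (union, +1)
DL@1: {T} ∪ {C} = {C,T} (union, +1)
ADLP@1: {A,T} ∩ {C,T} = {T} (intersection, +0)
CJ@1: {A} ∪ {C} = {A,C} (union, +1)
CHJ@1: {A,C} ∪ {G} = {A,C,G} (union, +1)
ACDHJLP@1: {T} ∪ {A,C,G} = {A,C,G,T} (union, +1)
AP@2: {T} ∩ {T} = {T} (intersection, +0)
DL@2: {C} ∪ {T} = {C,T} (union, +1)
ADLP@2: {T} ∩ {C,T} = {T} (intersection, +0)
CJ@2: {C} ∩ {C} = {C} (intersection, +0)
CHJ@2: {C} ∪ {T} = {C,T} (union, +1)
ACDHJLP@2: {T} ∩ {C,T} = {T} (intersection, +0)
per-site changes: [3, 5, 2]; total = 10

2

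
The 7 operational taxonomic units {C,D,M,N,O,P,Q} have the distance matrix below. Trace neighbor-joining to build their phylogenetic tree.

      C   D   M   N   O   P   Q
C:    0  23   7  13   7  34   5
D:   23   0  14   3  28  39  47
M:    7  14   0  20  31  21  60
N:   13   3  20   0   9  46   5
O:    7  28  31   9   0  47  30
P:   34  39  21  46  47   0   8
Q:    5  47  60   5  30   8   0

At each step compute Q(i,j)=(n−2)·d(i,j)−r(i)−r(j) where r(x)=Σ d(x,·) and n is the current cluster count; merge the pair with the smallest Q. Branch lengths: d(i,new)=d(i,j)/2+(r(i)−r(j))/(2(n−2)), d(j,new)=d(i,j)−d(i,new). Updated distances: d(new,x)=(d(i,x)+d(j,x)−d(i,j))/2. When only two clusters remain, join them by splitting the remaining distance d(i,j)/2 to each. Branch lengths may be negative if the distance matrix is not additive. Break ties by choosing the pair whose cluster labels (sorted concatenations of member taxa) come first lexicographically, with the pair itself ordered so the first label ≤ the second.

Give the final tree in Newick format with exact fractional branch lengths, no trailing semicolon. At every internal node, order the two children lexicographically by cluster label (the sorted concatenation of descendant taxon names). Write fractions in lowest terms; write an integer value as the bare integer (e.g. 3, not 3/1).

(((C:-139/32,(P:8,Q:0):635/32):55/32,((D:105/16,N:-57/16):137/24,M:235/24):159/32):361/64,O:361/64)

step 1: merge (P,Q) at d=8, Q=-310; branch lengths P→8, Q→0; new cluster PQ
  updated: d(C,PQ)=31/2, d(D,PQ)=39, d(M,PQ)=73/2, d(N,PQ)=43/2, d(O,PQ)=69/2
step 2: merge (D,N) at d=3, Q=-323/2; branch lengths D→105/16, N→-57/16; new cluster DN
  updated: d(C,DN)=33/2, d(DN,M)=31/2, d(DN,O)=17, d(DN,PQ)=115/4
step 3: merge (DN,M) at d=31/2, Q=-485/4; branch lengths DN→137/24, M→235/24; new cluster DMN
  updated: d(C,DMN)=4, d(DMN,O)=65/4, d(DMN,PQ)=199/8
step 4: merge (C,PQ) at d=31/2, Q=-563/8; branch lengths C→-139/32, PQ→635/32; new cluster CPQ
  updated: d(CPQ,DMN)=107/16, d(CPQ,O)=13
step 5: merge (CPQ,DMN) at d=107/16, Q=-575/16; branch lengths CPQ→55/32, DMN→159/32; new cluster CDMNPQ
  updated: d(CDMNPQ,O)=361/32
step 6: merge (CDMNPQ,O) at d=361/32; branch lengths CDMNPQ→361/64, O→361/64; new cluster CDMNOPQ
final tree: (((C:-139/32,(P:8,Q:0):635/32):55/32,((D:105/16,N:-57/16):137/24,M:235/24):159/32):361/64,O:361/64)
total length: 1919/32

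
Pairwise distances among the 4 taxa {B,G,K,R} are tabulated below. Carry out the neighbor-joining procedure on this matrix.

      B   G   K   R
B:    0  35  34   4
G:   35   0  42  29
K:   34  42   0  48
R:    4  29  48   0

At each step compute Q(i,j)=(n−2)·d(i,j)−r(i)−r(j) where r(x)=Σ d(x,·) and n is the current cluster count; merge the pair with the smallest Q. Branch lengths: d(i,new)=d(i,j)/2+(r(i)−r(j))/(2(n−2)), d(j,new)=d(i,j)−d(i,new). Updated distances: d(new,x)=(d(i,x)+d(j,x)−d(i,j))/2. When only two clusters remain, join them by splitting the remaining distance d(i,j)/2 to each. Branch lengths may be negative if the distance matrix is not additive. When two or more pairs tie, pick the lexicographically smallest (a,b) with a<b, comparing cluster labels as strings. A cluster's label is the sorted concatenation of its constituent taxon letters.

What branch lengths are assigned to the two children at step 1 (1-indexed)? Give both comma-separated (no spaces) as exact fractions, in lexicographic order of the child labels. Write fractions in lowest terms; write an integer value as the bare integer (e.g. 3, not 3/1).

0,4

step 1: merge (B,R) at d=4, Q=-146; branch lengths B→0, R→4; new cluster BR
  updated: d(BR,G)=30, d(BR,K)=39
step 2: merge (BR,G) at d=30, Q=-111; branch lengths BR→27/2, G→33/2; new cluster BGR
  updated: d(BGR,K)=51/2
step 3: merge (BGR,K) at d=51/2; branch lengths BGR→51/4, K→51/4; new cluster BGKR
final tree: (((B:0,R:4):27/2,G:33/2):51/4,K:51/4)
total length: 119/2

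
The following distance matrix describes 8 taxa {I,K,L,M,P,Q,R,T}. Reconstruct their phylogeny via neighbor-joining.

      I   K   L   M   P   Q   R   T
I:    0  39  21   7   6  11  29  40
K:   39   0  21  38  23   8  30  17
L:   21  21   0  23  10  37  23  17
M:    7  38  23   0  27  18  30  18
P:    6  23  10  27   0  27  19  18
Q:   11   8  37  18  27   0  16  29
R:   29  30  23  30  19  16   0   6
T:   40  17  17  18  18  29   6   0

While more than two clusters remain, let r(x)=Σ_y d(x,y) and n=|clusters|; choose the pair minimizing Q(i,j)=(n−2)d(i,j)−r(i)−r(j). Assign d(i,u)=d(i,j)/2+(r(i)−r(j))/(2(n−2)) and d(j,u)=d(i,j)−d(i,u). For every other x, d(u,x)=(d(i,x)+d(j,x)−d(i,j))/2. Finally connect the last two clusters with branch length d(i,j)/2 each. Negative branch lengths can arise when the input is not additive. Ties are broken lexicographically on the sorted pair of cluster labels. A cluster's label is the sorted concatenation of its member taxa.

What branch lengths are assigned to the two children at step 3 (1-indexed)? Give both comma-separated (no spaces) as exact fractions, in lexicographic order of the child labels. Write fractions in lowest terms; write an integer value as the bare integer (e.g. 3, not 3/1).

63/16,33/16

1. join K+Q (d=8, Q=-274) ⇒ KQ; edges |K|=13/2, |Q|=3/2
  updated: d(I,KQ)=21, d(KQ,L)=25, d(KQ,M)=24, d(KQ,P)=21, d(KQ,R)=19, d(KQ,T)=19
2. join I+M (d=7, Q=-218) ⇒ IM; edges |I|=3, |M|=4
  updated: d(IM,KQ)=19, d(IM,L)=37/2, d(IM,P)=13, d(IM,R)=26, d(IM,T)=51/2
3. join R+T (d=6, Q=-309/2) ⇒ RT; edges |R|=63/16, |T|=33/16
  updated: d(IM,RT)=91/4, d(KQ,RT)=16, d(L,RT)=17, d(P,RT)=31/2
4. join KQ+RT (d=16, Q=-417/4) ⇒ KQRT; edges |KQ|=77/8, |RT|=51/8
  updated: d(IM,KQRT)=103/8, d(KQRT,L)=13, d(KQRT,P)=41/4
5. join IM+KQRT (d=103/8, Q=-219/4) ⇒ IKMQRT; edges |IM|=17/2, |KQRT|=35/8
  updated: d(IKMQRT,L)=149/16, d(IKMQRT,P)=83/16
6. join IKMQRT+L (d=149/16, Q=-49/2) ⇒ IKLMQRT; edges |IKMQRT|=9/4, |L|=113/16
  updated: d(IKLMQRT,P)=47/16
7. join IKLMQRT+P (d=47/16) ⇒ IKLMPQRT; edges |IKLMQRT|=47/32, |P|=47/32
final tree: ((((I:3,M:4):17/2,((K:13/2,Q:3/2):77/8,(R:63/16,T:33/16):51/8):35/8):9/4,L:113/16):47/32,P:47/32)
total length: 497/8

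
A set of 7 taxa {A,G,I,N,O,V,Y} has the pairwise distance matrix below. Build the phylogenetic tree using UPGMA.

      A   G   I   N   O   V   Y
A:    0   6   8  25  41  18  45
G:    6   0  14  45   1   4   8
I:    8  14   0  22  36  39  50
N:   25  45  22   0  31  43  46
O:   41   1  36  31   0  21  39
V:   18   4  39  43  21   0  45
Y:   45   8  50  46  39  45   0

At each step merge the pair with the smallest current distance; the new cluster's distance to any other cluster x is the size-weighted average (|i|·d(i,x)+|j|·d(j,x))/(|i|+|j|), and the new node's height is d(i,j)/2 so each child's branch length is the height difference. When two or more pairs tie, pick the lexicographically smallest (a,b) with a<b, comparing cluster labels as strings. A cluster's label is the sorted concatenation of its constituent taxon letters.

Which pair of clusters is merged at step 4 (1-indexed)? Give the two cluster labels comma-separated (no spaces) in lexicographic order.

iteration 1: select G,O (d=1); attach at lengths (1/2, 1/2); label the merged cluster GO
  updated: d(A,GO)=47/2, d(GO,I)=25, d(GO,N)=38, d(GO,V)=25/2, d(GO,Y)=47/2
iteration 2: select A,I (d=8); attach at lengths (4, 4); label the merged cluster AI
  updated: d(AI,GO)=97/4, d(AI,N)=47/2, d(AI,V)=57/2, d(AI,Y)=95/2
iteration 3: select GO,V (d=25/2); attach at lengths (23/4, 25/4); label the merged cluster GOV
  updated: d(AI,GOV)=77/3, d(GOV,N)=119/3, d(GOV,Y)=92/3
iteration 4: select AI,N (d=47/2); attach at lengths (31/4, 47/4); label the merged cluster AIN
  updated: d(AIN,GOV)=91/3, d(AIN,Y)=47
iteration 5: select AIN,GOV (d=91/3); attach at lengths (41/12, 107/12); label the merged cluster AGINOV
  updated: d(AGINOV,Y)=233/6
iteration 6: select AGINOV,Y (d=233/6); attach at lengths (17/4, 233/12); label the merged cluster AGINOVY
final tree: ((((A:4,I:4):31/4,N:47/4):41/12,((G:1/2,O:1/2):23/4,V:25/4):107/12):17/4,Y:233/12)
total length: 153/2

AI,N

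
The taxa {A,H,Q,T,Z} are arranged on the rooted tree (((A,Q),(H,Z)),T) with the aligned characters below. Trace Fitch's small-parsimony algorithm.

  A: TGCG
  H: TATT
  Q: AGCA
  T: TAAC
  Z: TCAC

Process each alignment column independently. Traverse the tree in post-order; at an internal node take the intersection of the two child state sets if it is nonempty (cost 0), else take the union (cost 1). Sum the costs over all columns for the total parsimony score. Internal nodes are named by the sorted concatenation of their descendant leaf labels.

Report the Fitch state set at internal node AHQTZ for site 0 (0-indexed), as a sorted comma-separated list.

[col 0] AQ: children A:{T}, Q:{A} ∪→ {A,T}; cost 1
[col 0] HZ: children H:{T}, Z:{T} ∩→ {T}; cost 0
[col 0] AHQZ: children AQ:{A,T}, HZ:{T} ∩→ {T}; cost 0
[col 0] AHQTZ: children AHQZ:{T}, T:{T} ∩→ {T}; cost 0
[col 1] AQ: children A:{G}, Q:{G} ∩→ {G}; cost 0
[col 1] HZ: children H:{A}, Z:{C} ∪→ {A,C}; cost 1
[col 1] AHQZ: children AQ:{G}, HZ:{A,C} ∪→ {A,C,G}; cost 1
[col 1] AHQTZ: children AHQZ:{A,C,G}, T:{A} ∩→ {A}; cost 0
[col 2] AQ: children A:{C}, Q:{C} ∩→ {C}; cost 0
[col 2] HZ: children H:{T}, Z:{A} ∪→ {A,T}; cost 1
[col 2] AHQZ: children AQ:{C}, HZ:{A,T} ∪→ {A,C,T}; cost 1
[col 2] AHQTZ: children AHQZ:{A,C,T}, T:{A} ∩→ {A}; cost 0
[col 3] AQ: children A:{G}, Q:{A} ∪→ {A,G}; cost 1
[col 3] HZ: children H:{T}, Z:{C} ∪→ {C,T}; cost 1
[col 3] AHQZ: children AQ:{A,G}, HZ:{C,T} ∪→ {A,C,G,T}; cost 1
[col 3] AHQTZ: children AHQZ:{A,C,G,T}, T:{C} ∩→ {C}; cost 0
per-site changes: [1, 2, 2, 3]; total = 8

T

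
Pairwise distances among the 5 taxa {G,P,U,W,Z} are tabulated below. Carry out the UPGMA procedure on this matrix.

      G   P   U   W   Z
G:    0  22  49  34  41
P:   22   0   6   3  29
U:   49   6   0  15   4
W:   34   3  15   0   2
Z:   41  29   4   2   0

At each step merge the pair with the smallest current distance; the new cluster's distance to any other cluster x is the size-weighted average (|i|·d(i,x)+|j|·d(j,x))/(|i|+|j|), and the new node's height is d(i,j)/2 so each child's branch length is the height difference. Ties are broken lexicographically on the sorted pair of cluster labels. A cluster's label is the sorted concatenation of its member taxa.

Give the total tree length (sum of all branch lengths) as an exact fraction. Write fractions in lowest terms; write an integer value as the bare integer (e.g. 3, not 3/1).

375/8

1. join W+Z (d=2) ⇒ WZ; edges |W|=1, |Z|=1
  updated: d(G,WZ)=75/2, d(P,WZ)=16, d(U,WZ)=19/2
2. join P+U (d=6) ⇒ PU; edges |P|=3, |U|=3
  updated: d(G,PU)=71/2, d(PU,WZ)=51/4
3. join PU+WZ (d=51/4) ⇒ PUWZ; edges |PU|=27/8, |WZ|=43/8
  updated: d(G,PUWZ)=73/2
4. join G+PUWZ (d=73/2) ⇒ GPUWZ; edges |G|=73/4, |PUWZ|=95/8
final tree: (G:73/4,((P:3,U:3):27/8,(W:1,Z:1):43/8):95/8)
total length: 375/8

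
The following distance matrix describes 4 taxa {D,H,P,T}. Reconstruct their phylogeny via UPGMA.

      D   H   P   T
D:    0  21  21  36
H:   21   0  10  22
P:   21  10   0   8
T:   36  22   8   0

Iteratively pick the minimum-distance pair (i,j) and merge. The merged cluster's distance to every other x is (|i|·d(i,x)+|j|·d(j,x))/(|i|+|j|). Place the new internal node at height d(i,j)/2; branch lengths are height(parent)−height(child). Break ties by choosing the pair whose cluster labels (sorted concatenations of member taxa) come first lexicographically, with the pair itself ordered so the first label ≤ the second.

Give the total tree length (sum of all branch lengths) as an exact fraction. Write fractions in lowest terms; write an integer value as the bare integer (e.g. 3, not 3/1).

step 1: merge (P,T) at d=8; branch lengths P→4, T→4; new cluster PT
  updated: d(D,PT)=57/2, d(H,PT)=16
step 2: merge (H,PT) at d=16; branch lengths H→8, PT→4; new cluster HPT
  updated: d(D,HPT)=26
step 3: merge (D,HPT) at d=26; branch lengths D→13, HPT→5; new cluster DHPT
final tree: (D:13,(H:8,(P:4,T:4):4):5)
total length: 38

38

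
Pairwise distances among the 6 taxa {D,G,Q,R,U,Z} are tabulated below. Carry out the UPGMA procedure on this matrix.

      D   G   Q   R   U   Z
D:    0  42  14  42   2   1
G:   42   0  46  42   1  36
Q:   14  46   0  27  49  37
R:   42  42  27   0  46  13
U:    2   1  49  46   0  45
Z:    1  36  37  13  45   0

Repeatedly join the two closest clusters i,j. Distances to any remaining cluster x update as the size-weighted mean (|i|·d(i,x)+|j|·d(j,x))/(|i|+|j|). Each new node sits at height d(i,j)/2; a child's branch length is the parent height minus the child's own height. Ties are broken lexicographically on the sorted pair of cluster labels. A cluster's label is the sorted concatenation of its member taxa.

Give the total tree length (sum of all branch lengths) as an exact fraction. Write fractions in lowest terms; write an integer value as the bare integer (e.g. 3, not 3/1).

791/12

iteration 1: select D,Z (d=1); attach at lengths (1/2, 1/2); label the merged cluster DZ
  updated: d(DZ,G)=39, d(DZ,Q)=51/2, d(DZ,R)=55/2, d(DZ,U)=47/2
iteration 2: select G,U (d=1); attach at lengths (1/2, 1/2); label the merged cluster GU
  updated: d(DZ,GU)=125/4, d(GU,Q)=95/2, d(GU,R)=44
iteration 3: select DZ,Q (d=51/2); attach at lengths (49/4, 51/4); label the merged cluster DQZ
  updated: d(DQZ,GU)=110/3, d(DQZ,R)=82/3
iteration 4: select DQZ,R (d=82/3); attach at lengths (11/12, 41/3); label the merged cluster DQRZ
  updated: d(DQRZ,GU)=77/2
iteration 5: select DQRZ,GU (d=77/2); attach at lengths (67/12, 75/4); label the merged cluster DGQRUZ
final tree: ((((D:1/2,Z:1/2):49/4,Q:51/4):11/12,R:41/3):67/12,(G:1/2,U:1/2):75/4)
total length: 791/12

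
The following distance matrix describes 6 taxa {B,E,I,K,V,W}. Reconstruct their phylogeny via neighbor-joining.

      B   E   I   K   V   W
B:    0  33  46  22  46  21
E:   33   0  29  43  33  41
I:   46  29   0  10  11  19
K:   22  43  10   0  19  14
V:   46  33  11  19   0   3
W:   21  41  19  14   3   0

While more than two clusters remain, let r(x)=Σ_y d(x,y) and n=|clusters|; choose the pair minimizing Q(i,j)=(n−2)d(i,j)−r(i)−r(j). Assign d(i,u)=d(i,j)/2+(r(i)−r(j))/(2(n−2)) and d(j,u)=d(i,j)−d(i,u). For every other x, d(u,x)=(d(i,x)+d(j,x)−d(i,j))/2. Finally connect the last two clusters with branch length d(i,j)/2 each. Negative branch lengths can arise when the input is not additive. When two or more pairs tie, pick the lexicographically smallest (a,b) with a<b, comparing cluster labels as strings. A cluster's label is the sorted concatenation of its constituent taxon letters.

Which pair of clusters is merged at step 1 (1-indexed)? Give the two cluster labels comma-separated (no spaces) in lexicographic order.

1. join B+E (d=33, Q=-215) ⇒ BE; edges |B|=121/8, |E|=143/8
  updated: d(BE,I)=21, d(BE,K)=16, d(BE,V)=23, d(BE,W)=29/2
2. join V+W (d=3, Q=-195/2) ⇒ VW; edges |V|=29/12, |W|=7/12
  updated: d(BE,VW)=69/4, d(I,VW)=27/2, d(K,VW)=15
3. join BE+VW (d=69/4, Q=-131/2) ⇒ BEVW; edges |BE|=43/4, |VW|=13/2
  updated: d(BEVW,I)=69/8, d(BEVW,K)=55/8
4. join BEVW+I (d=69/8, Q=-51/2) ⇒ BEIVW; edges |BEVW|=11/4, |I|=47/8
  updated: d(BEIVW,K)=33/8
5. join BEIVW+K (d=33/8) ⇒ BEIKVW; edges |BEIVW|=33/16, |K|=33/16
final tree: ((((B:121/8,E:143/8):43/4,(V:29/12,W:7/12):13/2):11/4,I:47/8):33/16,K:33/16)
total length: 66

B,E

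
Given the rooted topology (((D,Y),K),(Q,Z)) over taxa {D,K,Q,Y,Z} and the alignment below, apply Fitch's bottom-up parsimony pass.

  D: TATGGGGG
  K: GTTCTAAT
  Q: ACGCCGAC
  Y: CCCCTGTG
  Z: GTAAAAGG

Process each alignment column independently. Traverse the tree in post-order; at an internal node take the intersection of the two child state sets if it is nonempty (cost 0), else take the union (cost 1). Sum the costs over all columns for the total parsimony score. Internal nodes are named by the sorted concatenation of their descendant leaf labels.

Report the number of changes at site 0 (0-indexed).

3

site 0, node DY: D={T} ∪ Y={C} → {C,T} (+1)
site 0, node DKY: DY={C,T} ∪ K={G} → {C,G,T} (+1)
site 0, node QZ: Q={A} ∪ Z={G} → {A,G} (+1)
site 0, node DKQYZ: DKY={C,G,T} ∩ QZ={A,G} → {G} (+0)
site 1, node DY: D={A} ∪ Y={C} → {A,C} (+1)
site 1, node DKY: DY={A,C} ∪ K={T} → {A,C,T} (+1)
site 1, node QZ: Q={C} ∪ Z={T} → {C,T} (+1)
site 1, node DKQYZ: DKY={A,C,T} ∩ QZ={C,T} → {C,T} (+0)
site 2, node DY: D={T} ∪ Y={C} → {C,T} (+1)
site 2, node DKY: DY={C,T} ∩ K={T} → {T} (+0)
site 2, node QZ: Q={G} ∪ Z={A} → {A,G} (+1)
site 2, node DKQYZ: DKY={T} ∪ QZ={A,G} → {A,G,T} (+1)
site 3, node DY: D={G} ∪ Y={C} → {C,G} (+1)
site 3, node DKY: DY={C,G} ∩ K={C} → {C} (+0)
site 3, node QZ: Q={C} ∪ Z={A} → {A,C} (+1)
site 3, node DKQYZ: DKY={C} ∩ QZ={A,C} → {C} (+0)
site 4, node DY: D={G} ∪ Y={T} → {G,T} (+1)
site 4, node DKY: DY={G,T} ∩ K={T} → {T} (+0)
site 4, node QZ: Q={C} ∪ Z={A} → {A,C} (+1)
site 4, node DKQYZ: DKY={T} ∪ QZ={A,C} → {A,C,T} (+1)
site 5, node DY: D={G} ∩ Y={G} → {G} (+0)
site 5, node DKY: DY={G} ∪ K={A} → {A,G} (+1)
site 5, node QZ: Q={G} ∪ Z={A} → {A,G} (+1)
site 5, node DKQYZ: DKY={A,G} ∩ QZ={A,G} → {A,G} (+0)
site 6, node DY: D={G} ∪ Y={T} → {G,T} (+1)
site 6, node DKY: DY={G,T} ∪ K={A} → {A,G,T} (+1)
site 6, node QZ: Q={A} ∪ Z={G} → {A,G} (+1)
site 6, node DKQYZ: DKY={A,G,T} ∩ QZ={A,G} → {A,G} (+0)
site 7, node DY: D={G} ∩ Y={G} → {G} (+0)
site 7, node DKY: DY={G} ∪ K={T} → {G,T} (+1)
site 7, node QZ: Q={C} ∪ Z={G} → {C,G} (+1)
site 7, node DKQYZ: DKY={G,T} ∩ QZ={C,G} → {G} (+0)
per-site changes: [3, 3, 3, 2, 3, 2, 3, 2]; total = 21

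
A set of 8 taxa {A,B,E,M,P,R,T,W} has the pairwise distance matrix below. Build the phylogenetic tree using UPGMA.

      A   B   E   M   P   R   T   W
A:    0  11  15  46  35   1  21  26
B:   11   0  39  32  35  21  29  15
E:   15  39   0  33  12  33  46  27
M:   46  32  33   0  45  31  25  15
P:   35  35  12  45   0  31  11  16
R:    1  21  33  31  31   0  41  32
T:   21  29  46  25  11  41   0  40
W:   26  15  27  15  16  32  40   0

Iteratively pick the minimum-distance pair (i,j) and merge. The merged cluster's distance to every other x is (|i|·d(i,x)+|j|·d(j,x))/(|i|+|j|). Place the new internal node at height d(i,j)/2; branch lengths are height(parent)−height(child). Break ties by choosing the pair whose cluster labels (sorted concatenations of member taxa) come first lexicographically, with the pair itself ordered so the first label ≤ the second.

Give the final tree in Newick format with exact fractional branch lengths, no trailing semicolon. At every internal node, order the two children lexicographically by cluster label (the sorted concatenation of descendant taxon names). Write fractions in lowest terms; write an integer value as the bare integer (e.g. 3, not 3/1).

(((((A:1/2,R:1/2):43/4,(B:15/2,W:15/2):15/4):3,E:57/4):21/20,(P:11/2,T:11/2):49/5):32/35,M:227/14)

step 1: merge (A,R) at d=1; branch lengths A→1/2, R→1/2; new cluster AR
  updated: d(AR,B)=16, d(AR,E)=24, d(AR,M)=77/2, d(AR,P)=33, d(AR,T)=31, d(AR,W)=29
step 2: merge (P,T) at d=11; branch lengths P→11/2, T→11/2; new cluster PT
  updated: d(AR,PT)=32, d(B,PT)=32, d(E,PT)=29, d(M,PT)=35, d(PT,W)=28
step 3: merge (B,W) at d=15; branch lengths B→15/2, W→15/2; new cluster BW
  updated: d(AR,BW)=45/2, d(BW,E)=33, d(BW,M)=47/2, d(BW,PT)=30
step 4: merge (AR,BW) at d=45/2; branch lengths AR→43/4, BW→15/4; new cluster ABRW
  updated: d(ABRW,E)=57/2, d(ABRW,M)=31, d(ABRW,PT)=31
step 5: merge (ABRW,E) at d=57/2; branch lengths ABRW→3, E→57/4; new cluster ABERW
  updated: d(ABERW,M)=157/5, d(ABERW,PT)=153/5
step 6: merge (ABERW,PT) at d=153/5; branch lengths ABERW→21/20, PT→49/5; new cluster ABEPRTW
  updated: d(ABEPRTW,M)=227/7
step 7: merge (ABEPRTW,M) at d=227/7; branch lengths ABEPRTW→32/35, M→227/14; new cluster ABEMPRTW
final tree: (((((A:1/2,R:1/2):43/4,(B:15/2,W:15/2):15/4):3,E:57/4):21/20,(P:11/2,T:11/2):49/5):32/35,M:227/14)
total length: 6071/70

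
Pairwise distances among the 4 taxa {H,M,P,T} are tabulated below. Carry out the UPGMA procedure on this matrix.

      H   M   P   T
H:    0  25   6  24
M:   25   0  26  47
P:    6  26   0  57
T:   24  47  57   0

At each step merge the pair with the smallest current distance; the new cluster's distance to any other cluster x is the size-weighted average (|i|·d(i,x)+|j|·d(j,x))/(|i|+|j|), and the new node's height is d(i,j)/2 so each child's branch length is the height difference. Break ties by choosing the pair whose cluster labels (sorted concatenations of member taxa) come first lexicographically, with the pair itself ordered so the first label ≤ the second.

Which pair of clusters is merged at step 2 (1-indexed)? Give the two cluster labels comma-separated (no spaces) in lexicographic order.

1. join H+P (d=6) ⇒ HP; edges |H|=3, |P|=3
  updated: d(HP,M)=51/2, d(HP,T)=81/2
2. join HP+M (d=51/2) ⇒ HMP; edges |HP|=39/4, |M|=51/4
  updated: d(HMP,T)=128/3
3. join HMP+T (d=128/3) ⇒ HMPT; edges |HMP|=103/12, |T|=64/3
final tree: (((H:3,P:3):39/4,M:51/4):103/12,T:64/3)
total length: 701/12

HP,M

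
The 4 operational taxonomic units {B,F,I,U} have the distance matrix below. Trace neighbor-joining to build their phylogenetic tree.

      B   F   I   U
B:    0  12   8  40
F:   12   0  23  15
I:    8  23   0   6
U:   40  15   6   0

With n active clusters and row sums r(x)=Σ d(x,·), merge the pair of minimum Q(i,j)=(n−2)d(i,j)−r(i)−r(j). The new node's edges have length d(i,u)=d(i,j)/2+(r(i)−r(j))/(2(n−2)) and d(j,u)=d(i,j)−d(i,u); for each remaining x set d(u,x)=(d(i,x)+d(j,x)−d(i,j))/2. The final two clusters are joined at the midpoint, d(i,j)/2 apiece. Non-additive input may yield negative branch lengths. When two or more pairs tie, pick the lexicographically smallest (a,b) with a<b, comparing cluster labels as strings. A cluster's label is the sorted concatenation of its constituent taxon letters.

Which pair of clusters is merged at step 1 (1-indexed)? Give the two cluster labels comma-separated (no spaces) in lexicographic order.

B,F

1. join B+F (d=12, Q=-86) ⇒ BF; edges |B|=17/2, |F|=7/2
  updated: d(BF,I)=19/2, d(BF,U)=43/2
2. join BF+I (d=19/2, Q=-37) ⇒ BFI; edges |BF|=25/2, |I|=-3
  updated: d(BFI,U)=9
3. join BFI+U (d=9) ⇒ BFIU; edges |BFI|=9/2, |U|=9/2
final tree: (((B:17/2,F:7/2):25/2,I:-3):9/2,U:9/2)
total length: 61/2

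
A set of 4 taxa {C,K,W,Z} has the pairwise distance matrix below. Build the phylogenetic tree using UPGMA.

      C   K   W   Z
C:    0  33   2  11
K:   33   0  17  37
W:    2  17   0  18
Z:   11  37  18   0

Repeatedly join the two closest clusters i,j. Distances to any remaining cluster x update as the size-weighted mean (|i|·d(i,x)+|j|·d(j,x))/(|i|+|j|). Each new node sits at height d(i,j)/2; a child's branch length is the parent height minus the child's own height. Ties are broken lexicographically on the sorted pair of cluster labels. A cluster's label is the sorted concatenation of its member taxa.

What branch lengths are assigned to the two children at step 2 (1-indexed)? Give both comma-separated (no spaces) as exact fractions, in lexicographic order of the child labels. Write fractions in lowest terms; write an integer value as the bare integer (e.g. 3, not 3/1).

iteration 1: select C,W (d=2); attach at lengths (1, 1); label the merged cluster CW
  updated: d(CW,K)=25, d(CW,Z)=29/2
iteration 2: select CW,Z (d=29/2); attach at lengths (25/4, 29/4); label the merged cluster CWZ
  updated: d(CWZ,K)=29
iteration 3: select CWZ,K (d=29); attach at lengths (29/4, 29/2); label the merged cluster CKWZ
final tree: (((C:1,W:1):25/4,Z:29/4):29/4,K:29/2)
total length: 149/4

25/4,29/4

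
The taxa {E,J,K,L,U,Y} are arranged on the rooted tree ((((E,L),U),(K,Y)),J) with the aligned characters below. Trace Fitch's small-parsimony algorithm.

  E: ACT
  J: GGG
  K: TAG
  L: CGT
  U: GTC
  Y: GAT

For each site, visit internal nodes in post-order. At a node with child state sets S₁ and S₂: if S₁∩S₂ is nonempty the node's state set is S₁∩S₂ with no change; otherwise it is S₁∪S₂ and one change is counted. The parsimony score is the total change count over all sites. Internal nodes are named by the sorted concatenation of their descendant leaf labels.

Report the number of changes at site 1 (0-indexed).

site 0, node EL: E={A} ∪ L={C} → {A,C} (+1)
site 0, node ELU: EL={A,C} ∪ U={G} → {A,C,G} (+1)
site 0, node KY: K={T} ∪ Y={G} → {G,T} (+1)
site 0, node EKLUY: ELU={A,C,G} ∩ KY={G,T} → {G} (+0)
site 0, node EJKLUY: EKLUY={G} ∩ J={G} → {G} (+0)
site 1, node EL: E={C} ∪ L={G} → {C,G} (+1)
site 1, node ELU: EL={C,G} ∪ U={T} → {C,G,T} (+1)
site 1, node KY: K={A} ∩ Y={A} → {A} (+0)
site 1, node EKLUY: ELU={C,G,T} ∪ KY={A} → {A,C,G,T} (+1)
site 1, node EJKLUY: EKLUY={A,C,G,T} ∩ J={G} → {G} (+0)
site 2, node EL: E={T} ∩ L={T} → {T} (+0)
site 2, node ELU: EL={T} ∪ U={C} → {C,T} (+1)
site 2, node KY: K={G} ∪ Y={T} → {G,T} (+1)
site 2, node EKLUY: ELU={C,T} ∩ KY={G,T} → {T} (+0)
site 2, node EJKLUY: EKLUY={T} ∪ J={G} → {G,T} (+1)
per-site changes: [3, 3, 3]; total = 9

3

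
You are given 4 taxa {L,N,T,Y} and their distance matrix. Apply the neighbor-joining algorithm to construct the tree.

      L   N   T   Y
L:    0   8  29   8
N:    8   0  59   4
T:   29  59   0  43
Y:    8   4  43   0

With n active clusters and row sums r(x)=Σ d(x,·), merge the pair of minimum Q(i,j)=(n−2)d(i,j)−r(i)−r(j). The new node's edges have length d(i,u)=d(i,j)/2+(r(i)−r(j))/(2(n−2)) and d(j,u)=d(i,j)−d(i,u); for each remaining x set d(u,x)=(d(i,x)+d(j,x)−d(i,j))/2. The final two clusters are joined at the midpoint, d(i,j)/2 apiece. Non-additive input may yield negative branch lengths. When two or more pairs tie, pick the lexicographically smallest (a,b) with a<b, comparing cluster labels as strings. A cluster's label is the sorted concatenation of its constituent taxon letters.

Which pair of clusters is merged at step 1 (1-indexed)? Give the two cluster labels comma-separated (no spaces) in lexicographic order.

step 1: merge (L,T) at d=29, Q=-118; branch lengths L→-7, T→36; new cluster LT
  updated: d(LT,N)=19, d(LT,Y)=11
step 2: merge (LT,N) at d=19, Q=-34; branch lengths LT→13, N→6; new cluster LNT
  updated: d(LNT,Y)=-2
step 3: merge (LNT,Y) at d=-2; branch lengths LNT→-1, Y→-1; new cluster LNTY
final tree: (((L:-7,T:36):13,N:6):-1,Y:-1)
total length: 46

L,T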